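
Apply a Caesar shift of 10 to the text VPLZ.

FZVJ

V(21): 21+10=31≡5 → F
P(15): 15+10=25 → Z
L(11): 11+10=21 → V
Z(25): 25+10=35≡9 → J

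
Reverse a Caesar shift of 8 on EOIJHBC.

WGABZTU

E(4): 4−8=-4≡22 → W
O(14): 14−8=6 → G
I(8): 8−8=0 → A
J(9): 9−8=1 → B
H(7): 7−8=-1≡25 → Z
B(1): 1−8=-7≡19 → T
C(2): 2−8=-6≡20 → U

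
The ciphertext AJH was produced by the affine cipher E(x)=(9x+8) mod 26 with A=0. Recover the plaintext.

The inverse of 9 mod 26 is 3, since 9·3=27≡1. Apply D(y)=3·(y−8) mod 26:
A(0): 3·(0−8)=-24≡2 → C
J(9): 3·(9−8)=3 → D
H(7): 3·(7−8)=-3≡23 → X

CDX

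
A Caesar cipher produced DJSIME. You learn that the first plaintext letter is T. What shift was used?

From the crib: D(3)−T(19)=-16≡10, so the shift is 10.

10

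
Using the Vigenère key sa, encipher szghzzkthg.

kzyhrzctzg

Repeat the key across the message: sasasasasa
s(18)+s(18): 36≡10 → k
z(25)+a(0): 25 → z
g(6)+s(18): 24 → y
h(7)+a(0): 7 → h
z(25)+s(18): 43≡17 → r
z(25)+a(0): 25 → z
k(10)+s(18): 28≡2 → c
t(19)+a(0): 19 → t
h(7)+s(18): 25 → z
g(6)+a(0): 6 → g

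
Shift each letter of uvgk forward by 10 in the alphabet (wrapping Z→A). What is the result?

efqu

u(20): 20+10=30≡4 → e
v(21): 21+10=31≡5 → f
g(6): 6+10=16 → q
k(10): 10+10=20 → u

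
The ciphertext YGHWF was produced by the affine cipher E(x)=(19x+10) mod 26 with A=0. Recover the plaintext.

The inverse of 19 mod 26 is 11, since 19·11=209≡1. Apply D(y)=11·(y−10) mod 26:
Y(24): 11·(24−10)=154≡24 → Y
G(6): 11·(6−10)=-44≡8 → I
H(7): 11·(7−10)=-33≡19 → T
W(22): 11·(22−10)=132≡2 → C
F(5): 11·(5−10)=-55≡23 → X

YITCX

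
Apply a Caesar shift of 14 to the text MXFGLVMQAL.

ALTUZJAEOZ

M(12): 12+14=26≡0 → A
X(23): 23+14=37≡11 → L
F(5): 5+14=19 → T
G(6): 6+14=20 → U
L(11): 11+14=25 → Z
V(21): 21+14=35≡9 → J
M(12): 12+14=26≡0 → A
Q(16): 16+14=30≡4 → E
A(0): 0+14=14 → O
L(11): 11+14=25 → Z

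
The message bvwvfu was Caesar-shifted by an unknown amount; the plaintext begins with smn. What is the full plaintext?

From the crib: b(1)−s(18)=-17≡9, so the shift is 9.
Subtract 9 from each ciphertext letter:
b(1): 1−9=-8≡18 → s
v(21): 21−9=12 → m
w(22): 22−9=13 → n
v(21): 21−9=12 → m
f(5): 5−9=-4≡22 → w
u(20): 20−9=11 → l

smnmwl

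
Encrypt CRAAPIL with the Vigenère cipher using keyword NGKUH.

Repeat the key across the message: NGKUHNG
C(2)+N(13): 15 → P
R(17)+G(6): 23 → X
A(0)+K(10): 10 → K
A(0)+U(20): 20 → U
P(15)+H(7): 22 → W
I(8)+N(13): 21 → V
L(11)+G(6): 17 → R

PXKUWVR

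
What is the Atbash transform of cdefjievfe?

xwvuqrveuv

c(2) → x(23)
d(3) → w(22)
e(4) → v(21)
f(5) → u(20)
j(9) → q(16)
i(8) → r(17)
e(4) → v(21)
v(21) → e(4)
f(5) → u(20)
e(4) → v(21)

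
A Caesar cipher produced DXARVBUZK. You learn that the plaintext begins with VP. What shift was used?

8

From the crib: D(3)−V(21)=-18≡8, so the shift is 8.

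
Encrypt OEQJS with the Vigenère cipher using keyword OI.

CMERG

Repeat the key across the message: OIOIO
O(14)+O(14): 28≡2 → C
E(4)+I(8): 12 → M
Q(16)+O(14): 30≡4 → E
J(9)+I(8): 17 → R
S(18)+O(14): 32≡6 → G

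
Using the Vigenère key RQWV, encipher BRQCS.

SHMXJ

Repeat the key across the message: RQWVR
B(1)+R(17): 18 → S
R(17)+Q(16): 33≡7 → H
Q(16)+W(22): 38≡12 → M
C(2)+V(21): 23 → X
S(18)+R(17): 35≡9 → J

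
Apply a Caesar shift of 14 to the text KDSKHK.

K(10): 10+14=24 → Y
D(3): 3+14=17 → R
S(18): 18+14=32≡6 → G
K(10): 10+14=24 → Y
H(7): 7+14=21 → V
K(10): 10+14=24 → Y

YRGYVY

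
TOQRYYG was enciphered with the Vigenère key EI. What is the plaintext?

PGMJUQC

Repeat the key across the ciphertext: EIEIEIE
T(19)−E(4): 15 → P
O(14)−I(8): 6 → G
Q(16)−E(4): 12 → M
R(17)−I(8): 9 → J
Y(24)−E(4): 20 → U
Y(24)−I(8): 16 → Q
G(6)−E(4): 2 → C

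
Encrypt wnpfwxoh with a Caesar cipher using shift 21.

w(22): 22+21=43≡17 → r
n(13): 13+21=34≡8 → i
p(15): 15+21=36≡10 → k
f(5): 5+21=26≡0 → a
w(22): 22+21=43≡17 → r
x(23): 23+21=44≡18 → s
o(14): 14+21=35≡9 → j
h(7): 7+21=28≡2 → c

rikarsjc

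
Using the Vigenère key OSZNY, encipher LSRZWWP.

ZKQMUKH

Repeat the key across the message: OSZNYOS
L(11)+O(14): 25 → Z
S(18)+S(18): 36≡10 → K
R(17)+Z(25): 42≡16 → Q
Z(25)+N(13): 38≡12 → M
W(22)+Y(24): 46≡20 → U
W(22)+O(14): 36≡10 → K
P(15)+S(18): 33≡7 → H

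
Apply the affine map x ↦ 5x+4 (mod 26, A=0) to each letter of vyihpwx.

fusnbkp

v(21): 5·21+4=109≡5 → f
y(24): 5·24+4=124≡20 → u
i(8): 5·8+4=44≡18 → s
h(7): 5·7+4=39≡13 → n
p(15): 5·15+4=79≡1 → b
w(22): 5·22+4=114≡10 → k
x(23): 5·23+4=119≡15 → p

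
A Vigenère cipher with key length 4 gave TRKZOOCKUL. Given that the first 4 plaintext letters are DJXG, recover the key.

QINT

Subtract each crib letter from the matching ciphertext letter (mod 26):
T(19)−D(3)=16 → Q
R(17)−J(9)=8 → I
K(10)−X(23)=-13≡13 → N
Z(25)−G(6)=19 → T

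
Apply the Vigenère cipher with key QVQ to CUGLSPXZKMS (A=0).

SPWBNFNUACN

Repeat the key across the message: QVQQVQQVQQV
C(2)+Q(16): 18 → S
U(20)+V(21): 41≡15 → P
G(6)+Q(16): 22 → W
L(11)+Q(16): 27≡1 → B
S(18)+V(21): 39≡13 → N
P(15)+Q(16): 31≡5 → F
X(23)+Q(16): 39≡13 → N
Z(25)+V(21): 46≡20 → U
K(10)+Q(16): 26≡0 → A
M(12)+Q(16): 28≡2 → C
S(18)+V(21): 39≡13 → N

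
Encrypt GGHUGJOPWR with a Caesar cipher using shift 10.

QQREQTYZGB

G(6): 6+10=16 → Q
G(6): 6+10=16 → Q
H(7): 7+10=17 → R
U(20): 20+10=30≡4 → E
G(6): 6+10=16 → Q
J(9): 9+10=19 → T
O(14): 14+10=24 → Y
P(15): 15+10=25 → Z
W(22): 22+10=32≡6 → G
R(17): 17+10=27≡1 → B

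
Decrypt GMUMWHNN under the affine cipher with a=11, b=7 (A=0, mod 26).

The inverse of 11 mod 26 is 19, since 11·19=209≡1. Apply D(y)=19·(y−7) mod 26:
G(6): 19·(6−7)=-19≡7 → H
M(12): 19·(12−7)=95≡17 → R
U(20): 19·(20−7)=247≡13 → N
M(12): 19·(12−7)=95≡17 → R
W(22): 19·(22−7)=285≡25 → Z
H(7): 19·(7−7)=0 → A
N(13): 19·(13−7)=114≡10 → K
N(13): 19·(13−7)=114≡10 → K

HRNRZAKK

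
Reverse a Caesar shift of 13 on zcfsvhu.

z(25): 25−13=12 → m
c(2): 2−13=-11≡15 → p
f(5): 5−13=-8≡18 → s
s(18): 18−13=5 → f
v(21): 21−13=8 → i
h(7): 7−13=-6≡20 → u
u(20): 20−13=7 → h

mpsfiuh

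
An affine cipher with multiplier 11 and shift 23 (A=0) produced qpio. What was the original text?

The inverse of 11 mod 26 is 19, since 11·19=209≡1. Apply D(y)=19·(y−23) mod 26:
q(16): 19·(16−23)=-133≡23 → x
p(15): 19·(15−23)=-152≡4 → e
i(8): 19·(8−23)=-285≡1 → b
o(14): 19·(14−23)=-171≡11 → l

xebl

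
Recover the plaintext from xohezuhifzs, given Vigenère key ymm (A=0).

zcvgnijwtbg

Repeat the key across the ciphertext: ymmymmymmym
x(23)−y(24): -1≡25 → z
o(14)−m(12): 2 → c
h(7)−m(12): -5≡21 → v
e(4)−y(24): -20≡6 → g
z(25)−m(12): 13 → n
u(20)−m(12): 8 → i
h(7)−y(24): -17≡9 → j
i(8)−m(12): -4≡22 → w
f(5)−m(12): -7≡19 → t
z(25)−y(24): 1 → b
s(18)−m(12): 6 → g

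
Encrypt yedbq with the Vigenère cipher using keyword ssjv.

Repeat the key across the message: ssjvs
y(24)+s(18): 42≡16 → q
e(4)+s(18): 22 → w
d(3)+j(9): 12 → m
b(1)+v(21): 22 → w
q(16)+s(18): 34≡8 → i

qwmwi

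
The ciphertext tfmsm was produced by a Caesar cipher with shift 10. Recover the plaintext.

jvcic

t(19): 19−10=9 → j
f(5): 5−10=-5≡21 → v
m(12): 12−10=2 → c
s(18): 18−10=8 → i
m(12): 12−10=2 → c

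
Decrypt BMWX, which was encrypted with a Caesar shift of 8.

TEOP

B(1): 1−8=-7≡19 → T
M(12): 12−8=4 → E
W(22): 22−8=14 → O
X(23): 23−8=15 → P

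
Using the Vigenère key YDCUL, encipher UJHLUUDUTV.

SMJFFSGWNG

Repeat the key across the message: YDCULYDCUL
U(20)+Y(24): 44≡18 → S
J(9)+D(3): 12 → M
H(7)+C(2): 9 → J
L(11)+U(20): 31≡5 → F
U(20)+L(11): 31≡5 → F
U(20)+Y(24): 44≡18 → S
D(3)+D(3): 6 → G
U(20)+C(2): 22 → W
T(19)+U(20): 39≡13 → N
V(21)+L(11): 32≡6 → G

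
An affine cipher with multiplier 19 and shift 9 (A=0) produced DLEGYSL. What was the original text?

The inverse of 19 mod 26 is 11, since 19·11=209≡1. Apply D(y)=11·(y−9) mod 26:
D(3): 11·(3−9)=-66≡12 → M
L(11): 11·(11−9)=22 → W
E(4): 11·(4−9)=-55≡23 → X
G(6): 11·(6−9)=-33≡19 → T
Y(24): 11·(24−9)=165≡9 → J
S(18): 11·(18−9)=99≡21 → V
L(11): 11·(11−9)=22 → W

MWXTJVW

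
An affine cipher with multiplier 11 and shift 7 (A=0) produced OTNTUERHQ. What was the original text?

DUKUNVIAP

The inverse of 11 mod 26 is 19, since 11·19=209≡1. Apply D(y)=19·(y−7) mod 26:
O(14): 19·(14−7)=133≡3 → D
T(19): 19·(19−7)=228≡20 → U
N(13): 19·(13−7)=114≡10 → K
T(19): 19·(19−7)=228≡20 → U
U(20): 19·(20−7)=247≡13 → N
E(4): 19·(4−7)=-57≡21 → V
R(17): 19·(17−7)=190≡8 → I
H(7): 19·(7−7)=0 → A
Q(16): 19·(16−7)=171≡15 → P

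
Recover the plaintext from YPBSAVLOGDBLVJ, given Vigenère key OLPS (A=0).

Repeat the key across the ciphertext: OLPSOLPSOLPSOL
Y(24)−O(14): 10 → K
P(15)−L(11): 4 → E
B(1)−P(15): -14≡12 → M
S(18)−S(18): 0 → A
A(0)−O(14): -14≡12 → M
V(21)−L(11): 10 → K
L(11)−P(15): -4≡22 → W
O(14)−S(18): -4≡22 → W
G(6)−O(14): -8≡18 → S
D(3)−L(11): -8≡18 → S
B(1)−P(15): -14≡12 → M
L(11)−S(18): -7≡19 → T
V(21)−O(14): 7 → H
J(9)−L(11): -2≡24 → Y

KEMAMKWWSSMTHY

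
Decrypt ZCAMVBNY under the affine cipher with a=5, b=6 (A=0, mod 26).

The inverse of 5 mod 26 is 21, since 5·21=105≡1. Apply D(y)=21·(y−6) mod 26:
Z(25): 21·(25−6)=399≡9 → J
C(2): 21·(2−6)=-84≡20 → U
A(0): 21·(0−6)=-126≡4 → E
M(12): 21·(12−6)=126≡22 → W
V(21): 21·(21−6)=315≡3 → D
B(1): 21·(1−6)=-105≡25 → Z
N(13): 21·(13−6)=147≡17 → R
Y(24): 21·(24−6)=378≡14 → O

JUEWDZRO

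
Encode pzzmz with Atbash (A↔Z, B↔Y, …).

p(15) → k(10)
z(25) → a(0)
z(25) → a(0)
m(12) → n(13)
z(25) → a(0)

kaana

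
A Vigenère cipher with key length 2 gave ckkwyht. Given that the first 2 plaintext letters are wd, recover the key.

gh

Subtract each crib letter from the matching ciphertext letter (mod 26):
c(2)−w(22)=-20≡6 → g
k(10)−d(3)=7 → h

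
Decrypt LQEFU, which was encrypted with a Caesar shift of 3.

INBCR

L(11): 11−3=8 → I
Q(16): 16−3=13 → N
E(4): 4−3=1 → B
F(5): 5−3=2 → C
U(20): 20−3=17 → R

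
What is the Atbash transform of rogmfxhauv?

iltnucszfe

r(17) → i(8)
o(14) → l(11)
g(6) → t(19)
m(12) → n(13)
f(5) → u(20)
x(23) → c(2)
h(7) → s(18)
a(0) → z(25)
u(20) → f(5)
v(21) → e(4)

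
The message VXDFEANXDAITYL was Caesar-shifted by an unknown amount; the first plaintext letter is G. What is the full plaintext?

GIOQPLYIOLTEJW

From the crib: V(21)−G(6)=15, so the shift is 15.
Subtract 15 from each ciphertext letter:
V(21): 21−15=6 → G
X(23): 23−15=8 → I
D(3): 3−15=-12≡14 → O
F(5): 5−15=-10≡16 → Q
E(4): 4−15=-11≡15 → P
A(0): 0−15=-15≡11 → L
N(13): 13−15=-2≡24 → Y
X(23): 23−15=8 → I
D(3): 3−15=-12≡14 → O
A(0): 0−15=-15≡11 → L
I(8): 8−15=-7≡19 → T
T(19): 19−15=4 → E
Y(24): 24−15=9 → J
L(11): 11−15=-4≡22 → W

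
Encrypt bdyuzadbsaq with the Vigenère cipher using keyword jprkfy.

kspeeymqjkv

Repeat the key across the message: jprkfyjprkf
b(1)+j(9): 10 → k
d(3)+p(15): 18 → s
y(24)+r(17): 41≡15 → p
u(20)+k(10): 30≡4 → e
z(25)+f(5): 30≡4 → e
a(0)+y(24): 24 → y
d(3)+j(9): 12 → m
b(1)+p(15): 16 → q
s(18)+r(17): 35≡9 → j
a(0)+k(10): 10 → k
q(16)+f(5): 21 → v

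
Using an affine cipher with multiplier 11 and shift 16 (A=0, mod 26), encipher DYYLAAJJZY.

D(3): 11·3+16=49≡23 → X
Y(24): 11·24+16=280≡20 → U
Y(24): 11·24+16=280≡20 → U
L(11): 11·11+16=137≡7 → H
A(0): 11·0+16=16 → Q
A(0): 11·0+16=16 → Q
J(9): 11·9+16=115≡11 → L
J(9): 11·9+16=115≡11 → L
Z(25): 11·25+16=291≡5 → F
Y(24): 11·24+16=280≡20 → U

XUUHQQLLFU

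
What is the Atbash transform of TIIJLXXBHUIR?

GRRQOCCYSFRI

T(19) → G(6)
I(8) → R(17)
I(8) → R(17)
J(9) → Q(16)
L(11) → O(14)
X(23) → C(2)
X(23) → C(2)
B(1) → Y(24)
H(7) → S(18)
U(20) → F(5)
I(8) → R(17)
R(17) → I(8)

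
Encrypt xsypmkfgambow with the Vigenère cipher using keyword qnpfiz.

nfnuujvtprjnm

Repeat the key across the message: qnpfizqnpfizq
x(23)+q(16): 39≡13 → n
s(18)+n(13): 31≡5 → f
y(24)+p(15): 39≡13 → n
p(15)+f(5): 20 → u
m(12)+i(8): 20 → u
k(10)+z(25): 35≡9 → j
f(5)+q(16): 21 → v
g(6)+n(13): 19 → t
a(0)+p(15): 15 → p
m(12)+f(5): 17 → r
b(1)+i(8): 9 → j
o(14)+z(25): 39≡13 → n
w(22)+q(16): 38≡12 → m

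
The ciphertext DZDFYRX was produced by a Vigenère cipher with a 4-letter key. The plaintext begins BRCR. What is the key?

CIBO

Subtract each crib letter from the matching ciphertext letter (mod 26):
D(3)−B(1)=2 → C
Z(25)−R(17)=8 → I
D(3)−C(2)=1 → B
F(5)−R(17)=-12≡14 → O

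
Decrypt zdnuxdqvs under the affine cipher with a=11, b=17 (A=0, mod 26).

wucfkuhyt

The inverse of 11 mod 26 is 19, since 11·19=209≡1. Apply D(y)=19·(y−17) mod 26:
z(25): 19·(25−17)=152≡22 → w
d(3): 19·(3−17)=-266≡20 → u
n(13): 19·(13−17)=-76≡2 → c
u(20): 19·(20−17)=57≡5 → f
x(23): 19·(23−17)=114≡10 → k
d(3): 19·(3−17)=-266≡20 → u
q(16): 19·(16−17)=-19≡7 → h
v(21): 19·(21−17)=76≡24 → y
s(18): 19·(18−17)=19 → t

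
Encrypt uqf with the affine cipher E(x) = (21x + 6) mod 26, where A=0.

keh

u(20): 21·20+6=426≡10 → k
q(16): 21·16+6=342≡4 → e
f(5): 21·5+6=111≡7 → h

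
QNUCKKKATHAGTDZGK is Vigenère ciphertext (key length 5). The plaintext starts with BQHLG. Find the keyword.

Subtract each crib letter from the matching ciphertext letter (mod 26):
Q(16)−B(1)=15 → P
N(13)−Q(16)=-3≡23 → X
U(20)−H(7)=13 → N
C(2)−L(11)=-9≡17 → R
K(10)−G(6)=4 → E

PXNRE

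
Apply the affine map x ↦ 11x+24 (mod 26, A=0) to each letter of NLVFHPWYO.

LPVBXHGCW

N(13): 11·13+24=167≡11 → L
L(11): 11·11+24=145≡15 → P
V(21): 11·21+24=255≡21 → V
F(5): 11·5+24=79≡1 → B
H(7): 11·7+24=101≡23 → X
P(15): 11·15+24=189≡7 → H
W(22): 11·22+24=266≡6 → G
Y(24): 11·24+24=288≡2 → C
O(14): 11·14+24=178≡22 → W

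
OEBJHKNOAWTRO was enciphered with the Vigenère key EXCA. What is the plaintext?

KHZJDNLOWZRRK

Repeat the key across the ciphertext: EXCAEXCAEXCAE
O(14)−E(4): 10 → K
E(4)−X(23): -19≡7 → H
B(1)−C(2): -1≡25 → Z
J(9)−A(0): 9 → J
H(7)−E(4): 3 → D
K(10)−X(23): -13≡13 → N
N(13)−C(2): 11 → L
O(14)−A(0): 14 → O
A(0)−E(4): -4≡22 → W
W(22)−X(23): -1≡25 → Z
T(19)−C(2): 17 → R
R(17)−A(0): 17 → R
O(14)−E(4): 10 → K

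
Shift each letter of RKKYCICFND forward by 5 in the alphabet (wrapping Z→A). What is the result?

R(17): 17+5=22 → W
K(10): 10+5=15 → P
K(10): 10+5=15 → P
Y(24): 24+5=29≡3 → D
C(2): 2+5=7 → H
I(8): 8+5=13 → N
C(2): 2+5=7 → H
F(5): 5+5=10 → K
N(13): 13+5=18 → S
D(3): 3+5=8 → I

WPPDHNHKSI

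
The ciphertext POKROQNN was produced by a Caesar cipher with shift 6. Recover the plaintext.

P(15): 15−6=9 → J
O(14): 14−6=8 → I
K(10): 10−6=4 → E
R(17): 17−6=11 → L
O(14): 14−6=8 → I
Q(16): 16−6=10 → K
N(13): 13−6=7 → H
N(13): 13−6=7 → H

JIELIKHH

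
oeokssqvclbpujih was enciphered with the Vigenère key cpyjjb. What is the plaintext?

mpqbjrogecsosuky

Repeat the key across the ciphertext: cpyjjbcpyjjbcpyj
o(14)−c(2): 12 → m
e(4)−p(15): -11≡15 → p
o(14)−y(24): -10≡16 → q
k(10)−j(9): 1 → b
s(18)−j(9): 9 → j
s(18)−b(1): 17 → r
q(16)−c(2): 14 → o
v(21)−p(15): 6 → g
c(2)−y(24): -22≡4 → e
l(11)−j(9): 2 → c
b(1)−j(9): -8≡18 → s
p(15)−b(1): 14 → o
u(20)−c(2): 18 → s
j(9)−p(15): -6≡20 → u
i(8)−y(24): -16≡10 → k
h(7)−j(9): -2≡24 → y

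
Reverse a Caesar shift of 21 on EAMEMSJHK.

JFRJRXOMP

E(4): 4−21=-17≡9 → J
A(0): 0−21=-21≡5 → F
M(12): 12−21=-9≡17 → R
E(4): 4−21=-17≡9 → J
M(12): 12−21=-9≡17 → R
S(18): 18−21=-3≡23 → X
J(9): 9−21=-12≡14 → O
H(7): 7−21=-14≡12 → M
K(10): 10−21=-11≡15 → P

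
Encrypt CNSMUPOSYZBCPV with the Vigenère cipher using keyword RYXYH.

TLPKBGMPWGSAMT

Repeat the key across the message: RYXYHRYXYHRYXY
C(2)+R(17): 19 → T
N(13)+Y(24): 37≡11 → L
S(18)+X(23): 41≡15 → P
M(12)+Y(24): 36≡10 → K
U(20)+H(7): 27≡1 → B
P(15)+R(17): 32≡6 → G
O(14)+Y(24): 38≡12 → M
S(18)+X(23): 41≡15 → P
Y(24)+Y(24): 48≡22 → W
Z(25)+H(7): 32≡6 → G
B(1)+R(17): 18 → S
C(2)+Y(24): 26≡0 → A
P(15)+X(23): 38≡12 → M
V(21)+Y(24): 45≡19 → T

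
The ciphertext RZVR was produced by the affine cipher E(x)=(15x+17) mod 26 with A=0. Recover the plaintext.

The inverse of 15 mod 26 is 7, since 15·7=105≡1. Apply D(y)=7·(y−17) mod 26:
R(17): 7·(17−17)=0 → A
Z(25): 7·(25−17)=56≡4 → E
V(21): 7·(21−17)=28≡2 → C
R(17): 7·(17−17)=0 → A

AECA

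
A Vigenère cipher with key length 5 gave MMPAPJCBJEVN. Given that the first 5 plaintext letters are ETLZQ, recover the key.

Subtract each crib letter from the matching ciphertext letter (mod 26):
M(12)−E(4)=8 → I
M(12)−T(19)=-7≡19 → T
P(15)−L(11)=4 → E
A(0)−Z(25)=-25≡1 → B
P(15)−Q(16)=-1≡25 → Z

ITEBZ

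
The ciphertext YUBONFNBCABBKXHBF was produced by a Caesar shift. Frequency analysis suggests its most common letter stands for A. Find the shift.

The most frequent ciphertext letter is B (appears 5 times).
B is position 1; A is position 0.
Shift = 1.

1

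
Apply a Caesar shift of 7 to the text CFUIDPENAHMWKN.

C(2): 2+7=9 → J
F(5): 5+7=12 → M
U(20): 20+7=27≡1 → B
I(8): 8+7=15 → P
D(3): 3+7=10 → K
P(15): 15+7=22 → W
E(4): 4+7=11 → L
N(13): 13+7=20 → U
A(0): 0+7=7 → H
H(7): 7+7=14 → O
M(12): 12+7=19 → T
W(22): 22+7=29≡3 → D
K(10): 10+7=17 → R
N(13): 13+7=20 → U

JMBPKWLUHOTDRU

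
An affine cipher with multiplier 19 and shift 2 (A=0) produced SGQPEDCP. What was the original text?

The inverse of 19 mod 26 is 11, since 19·11=209≡1. Apply D(y)=11·(y−2) mod 26:
S(18): 11·(18−2)=176≡20 → U
G(6): 11·(6−2)=44≡18 → S
Q(16): 11·(16−2)=154≡24 → Y
P(15): 11·(15−2)=143≡13 → N
E(4): 11·(4−2)=22 → W
D(3): 11·(3−2)=11 → L
C(2): 11·(2−2)=0 → A
P(15): 11·(15−2)=143≡13 → N

USYNWLAN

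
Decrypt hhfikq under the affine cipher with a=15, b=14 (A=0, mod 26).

The inverse of 15 mod 26 is 7, since 15·7=105≡1. Apply D(y)=7·(y−14) mod 26:
h(7): 7·(7−14)=-49≡3 → d
h(7): 7·(7−14)=-49≡3 → d
f(5): 7·(5−14)=-63≡15 → p
i(8): 7·(8−14)=-42≡10 → k
k(10): 7·(10−14)=-28≡24 → y
q(16): 7·(16−14)=14 → o

ddpkyo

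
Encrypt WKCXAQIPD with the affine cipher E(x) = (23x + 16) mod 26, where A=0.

W(22): 23·22+16=522≡2 → C
K(10): 23·10+16=246≡12 → M
C(2): 23·2+16=62≡10 → K
X(23): 23·23+16=545≡25 → Z
A(0): 23·0+16=16 → Q
Q(16): 23·16+16=384≡20 → U
I(8): 23·8+16=200≡18 → S
P(15): 23·15+16=361≡23 → X
D(3): 23·3+16=85≡7 → H

CMKZQUSXH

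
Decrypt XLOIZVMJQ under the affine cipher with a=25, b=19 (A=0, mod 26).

The inverse of 25 mod 26 is 25, since 25·25=625≡1. Apply D(y)=25·(y−19) mod 26:
X(23): 25·(23−19)=100≡22 → W
L(11): 25·(11−19)=-200≡8 → I
O(14): 25·(14−19)=-125≡5 → F
I(8): 25·(8−19)=-275≡11 → L
Z(25): 25·(25−19)=150≡20 → U
V(21): 25·(21−19)=50≡24 → Y
M(12): 25·(12−19)=-175≡7 → H
J(9): 25·(9−19)=-250≡10 → K
Q(16): 25·(16−19)=-75≡3 → D

WIFLUYHKD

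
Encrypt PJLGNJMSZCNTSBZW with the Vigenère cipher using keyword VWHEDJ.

KFSKQSHOGGQCNXGA

Repeat the key across the message: VWHEDJVWHEDJVWHE
P(15)+V(21): 36≡10 → K
J(9)+W(22): 31≡5 → F
L(11)+H(7): 18 → S
G(6)+E(4): 10 → K
N(13)+D(3): 16 → Q
J(9)+J(9): 18 → S
M(12)+V(21): 33≡7 → H
S(18)+W(22): 40≡14 → O
Z(25)+H(7): 32≡6 → G
C(2)+E(4): 6 → G
N(13)+D(3): 16 → Q
T(19)+J(9): 28≡2 → C
S(18)+V(21): 39≡13 → N
B(1)+W(22): 23 → X
Z(25)+H(7): 32≡6 → G
W(22)+E(4): 26≡0 → A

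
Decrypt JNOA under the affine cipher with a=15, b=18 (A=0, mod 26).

The inverse of 15 mod 26 is 7, since 15·7=105≡1. Apply D(y)=7·(y−18) mod 26:
J(9): 7·(9−18)=-63≡15 → P
N(13): 7·(13−18)=-35≡17 → R
O(14): 7·(14−18)=-28≡24 → Y
A(0): 7·(0−18)=-126≡4 → E

PRYE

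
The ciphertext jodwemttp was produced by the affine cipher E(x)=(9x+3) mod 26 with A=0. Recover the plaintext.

shafdbwwk

The inverse of 9 mod 26 is 3, since 9·3=27≡1. Apply D(y)=3·(y−3) mod 26:
j(9): 3·(9−3)=18 → s
o(14): 3·(14−3)=33≡7 → h
d(3): 3·(3−3)=0 → a
w(22): 3·(22−3)=57≡5 → f
e(4): 3·(4−3)=3 → d
m(12): 3·(12−3)=27≡1 → b
t(19): 3·(19−3)=48≡22 → w
t(19): 3·(19−3)=48≡22 → w
p(15): 3·(15−3)=36≡10 → k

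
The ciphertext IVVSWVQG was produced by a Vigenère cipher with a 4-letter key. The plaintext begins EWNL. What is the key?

EZIH

Subtract each crib letter from the matching ciphertext letter (mod 26):
I(8)−E(4)=4 → E
V(21)−W(22)=-1≡25 → Z
V(21)−N(13)=8 → I
S(18)−L(11)=7 → H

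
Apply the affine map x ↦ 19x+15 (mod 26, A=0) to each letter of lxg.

qkz

l(11): 19·11+15=224≡16 → q
x(23): 19·23+15=452≡10 → k
g(6): 19·6+15=129≡25 → z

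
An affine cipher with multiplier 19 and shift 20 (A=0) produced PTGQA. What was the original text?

The inverse of 19 mod 26 is 11, since 19·11=209≡1. Apply D(y)=11·(y−20) mod 26:
P(15): 11·(15−20)=-55≡23 → X
T(19): 11·(19−20)=-11≡15 → P
G(6): 11·(6−20)=-154≡2 → C
Q(16): 11·(16−20)=-44≡8 → I
A(0): 11·(0−20)=-220≡14 → O

XPCIO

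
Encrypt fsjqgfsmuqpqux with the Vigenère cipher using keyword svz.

xniibekhtikpms

Repeat the key across the message: svzsvzsvzsvzsv
f(5)+s(18): 23 → x
s(18)+v(21): 39≡13 → n
j(9)+z(25): 34≡8 → i
q(16)+s(18): 34≡8 → i
g(6)+v(21): 27≡1 → b
f(5)+z(25): 30≡4 → e
s(18)+s(18): 36≡10 → k
m(12)+v(21): 33≡7 → h
u(20)+z(25): 45≡19 → t
q(16)+s(18): 34≡8 → i
p(15)+v(21): 36≡10 → k
q(16)+z(25): 41≡15 → p
u(20)+s(18): 38≡12 → m
x(23)+v(21): 44≡18 → s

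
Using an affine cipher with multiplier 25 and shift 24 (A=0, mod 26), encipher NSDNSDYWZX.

LGVLGVACZB

N(13): 25·13+24=349≡11 → L
S(18): 25·18+24=474≡6 → G
D(3): 25·3+24=99≡21 → V
N(13): 25·13+24=349≡11 → L
S(18): 25·18+24=474≡6 → G
D(3): 25·3+24=99≡21 → V
Y(24): 25·24+24=624≡0 → A
W(22): 25·22+24=574≡2 → C
Z(25): 25·25+24=649≡25 → Z
X(23): 25·23+24=599≡1 → B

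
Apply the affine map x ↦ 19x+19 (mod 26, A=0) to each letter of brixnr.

mepoge

b(1): 19·1+19=38≡12 → m
r(17): 19·17+19=342≡4 → e
i(8): 19·8+19=171≡15 → p
x(23): 19·23+19=456≡14 → o
n(13): 19·13+19=266≡6 → g
r(17): 19·17+19=342≡4 → e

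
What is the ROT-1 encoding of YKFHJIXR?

Y(24): 24+1=25 → Z
K(10): 10+1=11 → L
F(5): 5+1=6 → G
H(7): 7+1=8 → I
J(9): 9+1=10 → K
I(8): 8+1=9 → J
X(23): 23+1=24 → Y
R(17): 17+1=18 → S

ZLGIKJYS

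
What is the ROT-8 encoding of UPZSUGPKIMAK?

CXHACOXSQUIS

U(20): 20+8=28≡2 → C
P(15): 15+8=23 → X
Z(25): 25+8=33≡7 → H
S(18): 18+8=26≡0 → A
U(20): 20+8=28≡2 → C
G(6): 6+8=14 → O
P(15): 15+8=23 → X
K(10): 10+8=18 → S
I(8): 8+8=16 → Q
M(12): 12+8=20 → U
A(0): 0+8=8 → I
K(10): 10+8=18 → S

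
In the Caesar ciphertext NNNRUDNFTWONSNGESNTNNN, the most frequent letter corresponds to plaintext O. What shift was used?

The most frequent ciphertext letter is N (appears 10 times).
N is position 13; O is position 14.
Shift = -1≡25.

25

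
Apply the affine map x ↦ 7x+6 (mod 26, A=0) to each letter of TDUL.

T(19): 7·19+6=139≡9 → J
D(3): 7·3+6=27≡1 → B
U(20): 7·20+6=146≡16 → Q
L(11): 7·11+6=83≡5 → F

JBQF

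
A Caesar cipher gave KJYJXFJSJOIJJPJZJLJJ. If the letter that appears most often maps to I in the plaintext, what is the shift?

The most frequent ciphertext letter is J (appears 10 times).
J is position 9; I is position 8.
Shift = 1.

1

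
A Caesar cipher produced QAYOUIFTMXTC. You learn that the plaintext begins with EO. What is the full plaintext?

EOMCIWTHALHQ

From the crib: Q(16)−E(4)=12, so the shift is 12.
Subtract 12 from each ciphertext letter:
Q(16): 16−12=4 → E
A(0): 0−12=-12≡14 → O
Y(24): 24−12=12 → M
O(14): 14−12=2 → C
U(20): 20−12=8 → I
I(8): 8−12=-4≡22 → W
F(5): 5−12=-7≡19 → T
T(19): 19−12=7 → H
M(12): 12−12=0 → A
X(23): 23−12=11 → L
T(19): 19−12=7 → H
C(2): 2−12=-10≡16 → Q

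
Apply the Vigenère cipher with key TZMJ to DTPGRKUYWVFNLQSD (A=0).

WSBPKJGHPURWEPEM

Repeat the key across the message: TZMJTZMJTZMJTZMJ
D(3)+T(19): 22 → W
T(19)+Z(25): 44≡18 → S
P(15)+M(12): 27≡1 → B
G(6)+J(9): 15 → P
R(17)+T(19): 36≡10 → K
K(10)+Z(25): 35≡9 → J
U(20)+M(12): 32≡6 → G
Y(24)+J(9): 33≡7 → H
W(22)+T(19): 41≡15 → P
V(21)+Z(25): 46≡20 → U
F(5)+M(12): 17 → R
N(13)+J(9): 22 → W
L(11)+T(19): 30≡4 → E
Q(16)+Z(25): 41≡15 → P
S(18)+M(12): 30≡4 → E
D(3)+J(9): 12 → M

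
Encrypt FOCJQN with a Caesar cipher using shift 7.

MVJQXU

F(5): 5+7=12 → M
O(14): 14+7=21 → V
C(2): 2+7=9 → J
J(9): 9+7=16 → Q
Q(16): 16+7=23 → X
N(13): 13+7=20 → U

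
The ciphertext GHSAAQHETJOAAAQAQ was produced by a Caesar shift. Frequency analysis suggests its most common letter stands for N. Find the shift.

The most frequent ciphertext letter is A (appears 6 times).
A is position 0; N is position 13.
Shift = -13≡13.

13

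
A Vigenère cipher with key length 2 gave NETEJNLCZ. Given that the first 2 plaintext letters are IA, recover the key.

FE

Subtract each crib letter from the matching ciphertext letter (mod 26):
N(13)−I(8)=5 → F
E(4)−A(0)=4 → E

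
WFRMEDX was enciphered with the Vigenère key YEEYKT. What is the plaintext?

Repeat the key across the ciphertext: YEEYKTY
W(22)−Y(24): -2≡24 → Y
F(5)−E(4): 1 → B
R(17)−E(4): 13 → N
M(12)−Y(24): -12≡14 → O
E(4)−K(10): -6≡20 → U
D(3)−T(19): -16≡10 → K
X(23)−Y(24): -1≡25 → Z

YBNOUKZ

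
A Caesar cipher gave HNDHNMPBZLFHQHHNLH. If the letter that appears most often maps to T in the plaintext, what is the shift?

14

The most frequent ciphertext letter is H (appears 6 times).
H is position 7; T is position 19.
Shift = -12≡14.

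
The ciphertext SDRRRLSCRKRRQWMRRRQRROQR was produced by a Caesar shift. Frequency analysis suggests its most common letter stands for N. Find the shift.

The most frequent ciphertext letter is R (appears 12 times).
R is position 17; N is position 13.
Shift = 4.

4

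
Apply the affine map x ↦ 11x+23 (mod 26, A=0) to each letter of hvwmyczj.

wufzbtms

h(7): 11·7+23=100≡22 → w
v(21): 11·21+23=254≡20 → u
w(22): 11·22+23=265≡5 → f
m(12): 11·12+23=155≡25 → z
y(24): 11·24+23=287≡1 → b
c(2): 11·2+23=45≡19 → t
z(25): 11·25+23=298≡12 → m
j(9): 11·9+23=122≡18 → s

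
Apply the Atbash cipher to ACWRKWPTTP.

A(0) → Z(25)
C(2) → X(23)
W(22) → D(3)
R(17) → I(8)
K(10) → P(15)
W(22) → D(3)
P(15) → K(10)
T(19) → G(6)
T(19) → G(6)
P(15) → K(10)

ZXDIPDKGGK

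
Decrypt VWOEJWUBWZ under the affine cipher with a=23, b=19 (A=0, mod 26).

The inverse of 23 mod 26 is 17, since 23·17=391≡1. Apply D(y)=17·(y−19) mod 26:
V(21): 17·(21−19)=34≡8 → I
W(22): 17·(22−19)=51≡25 → Z
O(14): 17·(14−19)=-85≡19 → T
E(4): 17·(4−19)=-255≡5 → F
J(9): 17·(9−19)=-170≡12 → M
W(22): 17·(22−19)=51≡25 → Z
U(20): 17·(20−19)=17 → R
B(1): 17·(1−19)=-306≡6 → G
W(22): 17·(22−19)=51≡25 → Z
Z(25): 17·(25−19)=102≡24 → Y

IZTFMZRGZY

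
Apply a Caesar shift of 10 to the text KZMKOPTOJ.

K(10): 10+10=20 → U
Z(25): 25+10=35≡9 → J
M(12): 12+10=22 → W
K(10): 10+10=20 → U
O(14): 14+10=24 → Y
P(15): 15+10=25 → Z
T(19): 19+10=29≡3 → D
O(14): 14+10=24 → Y
J(9): 9+10=19 → T

UJWUYZDYT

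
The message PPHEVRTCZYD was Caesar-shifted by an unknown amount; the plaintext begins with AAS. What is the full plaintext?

AASPGCENKJO

From the crib: P(15)−A(0)=15, so the shift is 15.
Subtract 15 from each ciphertext letter:
P(15): 15−15=0 → A
P(15): 15−15=0 → A
H(7): 7−15=-8≡18 → S
E(4): 4−15=-11≡15 → P
V(21): 21−15=6 → G
R(17): 17−15=2 → C
T(19): 19−15=4 → E
C(2): 2−15=-13≡13 → N
Z(25): 25−15=10 → K
Y(24): 24−15=9 → J
D(3): 3−15=-12≡14 → O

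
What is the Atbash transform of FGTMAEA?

F(5) → U(20)
G(6) → T(19)
T(19) → G(6)
M(12) → N(13)
A(0) → Z(25)
E(4) → V(21)
A(0) → Z(25)

UTGNZVZ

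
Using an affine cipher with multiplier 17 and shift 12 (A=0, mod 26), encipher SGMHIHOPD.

GKIBSBQHL

S(18): 17·18+12=318≡6 → G
G(6): 17·6+12=114≡10 → K
M(12): 17·12+12=216≡8 → I
H(7): 17·7+12=131≡1 → B
I(8): 17·8+12=148≡18 → S
H(7): 17·7+12=131≡1 → B
O(14): 17·14+12=250≡16 → Q
P(15): 17·15+12=267≡7 → H
D(3): 17·3+12=63≡11 → L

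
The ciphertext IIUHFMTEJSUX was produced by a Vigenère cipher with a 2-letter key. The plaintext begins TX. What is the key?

Subtract each crib letter from the matching ciphertext letter (mod 26):
I(8)−T(19)=-11≡15 → P
I(8)−X(23)=-15≡11 → L

PL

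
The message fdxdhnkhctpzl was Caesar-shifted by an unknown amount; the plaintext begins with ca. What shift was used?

From the crib: f(5)−c(2)=3, so the shift is 3.

3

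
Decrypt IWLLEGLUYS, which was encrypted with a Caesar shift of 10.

YMBBUWBKOI

I(8): 8−10=-2≡24 → Y
W(22): 22−10=12 → M
L(11): 11−10=1 → B
L(11): 11−10=1 → B
E(4): 4−10=-6≡20 → U
G(6): 6−10=-4≡22 → W
L(11): 11−10=1 → B
U(20): 20−10=10 → K
Y(24): 24−10=14 → O
S(18): 18−10=8 → I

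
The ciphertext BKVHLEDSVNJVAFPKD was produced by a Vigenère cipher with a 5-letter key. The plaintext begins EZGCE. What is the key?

Subtract each crib letter from the matching ciphertext letter (mod 26):
B(1)−E(4)=-3≡23 → X
K(10)−Z(25)=-15≡11 → L
V(21)−G(6)=15 → P
H(7)−C(2)=5 → F
L(11)−E(4)=7 → H

XLPFH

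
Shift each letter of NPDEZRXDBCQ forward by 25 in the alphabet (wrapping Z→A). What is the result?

MOCDYQWCABP

N(13): 13+25=38≡12 → M
P(15): 15+25=40≡14 → O
D(3): 3+25=28≡2 → C
E(4): 4+25=29≡3 → D
Z(25): 25+25=50≡24 → Y
R(17): 17+25=42≡16 → Q
X(23): 23+25=48≡22 → W
D(3): 3+25=28≡2 → C
B(1): 1+25=26≡0 → A
C(2): 2+25=27≡1 → B
Q(16): 16+25=41≡15 → P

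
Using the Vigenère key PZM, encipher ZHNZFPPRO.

Repeat the key across the message: PZMPZMPZM
Z(25)+P(15): 40≡14 → O
H(7)+Z(25): 32≡6 → G
N(13)+M(12): 25 → Z
Z(25)+P(15): 40≡14 → O
F(5)+Z(25): 30≡4 → E
P(15)+M(12): 27≡1 → B
P(15)+P(15): 30≡4 → E
R(17)+Z(25): 42≡16 → Q
O(14)+M(12): 26≡0 → A

OGZOEBEQA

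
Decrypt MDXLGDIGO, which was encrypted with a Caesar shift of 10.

CTNBWTYWE

M(12): 12−10=2 → C
D(3): 3−10=-7≡19 → T
X(23): 23−10=13 → N
L(11): 11−10=1 → B
G(6): 6−10=-4≡22 → W
D(3): 3−10=-7≡19 → T
I(8): 8−10=-2≡24 → Y
G(6): 6−10=-4≡22 → W
O(14): 14−10=4 → E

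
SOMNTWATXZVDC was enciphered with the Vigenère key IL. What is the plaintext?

KDECLLSIPONSU

Repeat the key across the ciphertext: ILILILILILILI
S(18)−I(8): 10 → K
O(14)−L(11): 3 → D
M(12)−I(8): 4 → E
N(13)−L(11): 2 → C
T(19)−I(8): 11 → L
W(22)−L(11): 11 → L
A(0)−I(8): -8≡18 → S
T(19)−L(11): 8 → I
X(23)−I(8): 15 → P
Z(25)−L(11): 14 → O
V(21)−I(8): 13 → N
D(3)−L(11): -8≡18 → S
C(2)−I(8): -6≡20 → U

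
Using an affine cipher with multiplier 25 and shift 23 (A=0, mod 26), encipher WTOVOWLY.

W(22): 25·22+23=573≡1 → B
T(19): 25·19+23=498≡4 → E
O(14): 25·14+23=373≡9 → J
V(21): 25·21+23=548≡2 → C
O(14): 25·14+23=373≡9 → J
W(22): 25·22+23=573≡1 → B
L(11): 25·11+23=298≡12 → M
Y(24): 25·24+23=623≡25 → Z

BEJCJBMZ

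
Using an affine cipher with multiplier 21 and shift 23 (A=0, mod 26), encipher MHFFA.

M(12): 21·12+23=275≡15 → P
H(7): 21·7+23=170≡14 → O
F(5): 21·5+23=128≡24 → Y
F(5): 21·5+23=128≡24 → Y
A(0): 21·0+23=23 → X

POYYX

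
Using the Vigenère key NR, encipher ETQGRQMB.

RKDXEHZS

Repeat the key across the message: NRNRNRNR
E(4)+N(13): 17 → R
T(19)+R(17): 36≡10 → K
Q(16)+N(13): 29≡3 → D
G(6)+R(17): 23 → X
R(17)+N(13): 30≡4 → E
Q(16)+R(17): 33≡7 → H
M(12)+N(13): 25 → Z
B(1)+R(17): 18 → S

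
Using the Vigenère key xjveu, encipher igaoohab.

Repeat the key across the message: xjveuxjv
i(8)+x(23): 31≡5 → f
g(6)+j(9): 15 → p
a(0)+v(21): 21 → v
o(14)+e(4): 18 → s
o(14)+u(20): 34≡8 → i
h(7)+x(23): 30≡4 → e
a(0)+j(9): 9 → j
b(1)+v(21): 22 → w

fpvsiejw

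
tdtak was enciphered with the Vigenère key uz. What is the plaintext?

Repeat the key across the ciphertext: uzuzu
t(19)−u(20): -1≡25 → z
d(3)−z(25): -22≡4 → e
t(19)−u(20): -1≡25 → z
a(0)−z(25): -25≡1 → b
k(10)−u(20): -10≡16 → q

zezbq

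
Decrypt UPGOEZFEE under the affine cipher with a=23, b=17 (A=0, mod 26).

The inverse of 23 mod 26 is 17, since 23·17=391≡1. Apply D(y)=17·(y−17) mod 26:
U(20): 17·(20−17)=51≡25 → Z
P(15): 17·(15−17)=-34≡18 → S
G(6): 17·(6−17)=-187≡21 → V
O(14): 17·(14−17)=-51≡1 → B
E(4): 17·(4−17)=-221≡13 → N
Z(25): 17·(25−17)=136≡6 → G
F(5): 17·(5−17)=-204≡4 → E
E(4): 17·(4−17)=-221≡13 → N
E(4): 17·(4−17)=-221≡13 → N

ZSVBNGENN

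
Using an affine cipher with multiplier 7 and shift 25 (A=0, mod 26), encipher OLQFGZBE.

TYHIPSGB

O(14): 7·14+25=123≡19 → T
L(11): 7·11+25=102≡24 → Y
Q(16): 7·16+25=137≡7 → H
F(5): 7·5+25=60≡8 → I
G(6): 7·6+25=67≡15 → P
Z(25): 7·25+25=200≡18 → S
B(1): 7·1+25=32≡6 → G
E(4): 7·4+25=53≡1 → B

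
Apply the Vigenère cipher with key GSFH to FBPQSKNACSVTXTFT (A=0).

LTUXYCSHIKAADLKA

Repeat the key across the message: GSFHGSFHGSFHGSFH
F(5)+G(6): 11 → L
B(1)+S(18): 19 → T
P(15)+F(5): 20 → U
Q(16)+H(7): 23 → X
S(18)+G(6): 24 → Y
K(10)+S(18): 28≡2 → C
N(13)+F(5): 18 → S
A(0)+H(7): 7 → H
C(2)+G(6): 8 → I
S(18)+S(18): 36≡10 → K
V(21)+F(5): 26≡0 → A
T(19)+H(7): 26≡0 → A
X(23)+G(6): 29≡3 → D
T(19)+S(18): 37≡11 → L
F(5)+F(5): 10 → K
T(19)+H(7): 26≡0 → A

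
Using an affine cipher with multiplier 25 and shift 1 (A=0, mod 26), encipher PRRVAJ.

P(15): 25·15+1=376≡12 → M
R(17): 25·17+1=426≡10 → K
R(17): 25·17+1=426≡10 → K
V(21): 25·21+1=526≡6 → G
A(0): 25·0+1=1 → B
J(9): 25·9+1=226≡18 → S

MKKGBS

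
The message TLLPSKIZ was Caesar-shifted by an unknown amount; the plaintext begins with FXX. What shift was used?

From the crib: T(19)−F(5)=14, so the shift is 14.

14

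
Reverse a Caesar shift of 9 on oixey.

o(14): 14−9=5 → f
i(8): 8−9=-1≡25 → z
x(23): 23−9=14 → o
e(4): 4−9=-5≡21 → v
y(24): 24−9=15 → p

fzovp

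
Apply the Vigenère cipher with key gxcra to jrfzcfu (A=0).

pohqclr

Repeat the key across the message: gxcragx
j(9)+g(6): 15 → p
r(17)+x(23): 40≡14 → o
f(5)+c(2): 7 → h
z(25)+r(17): 42≡16 → q
c(2)+a(0): 2 → c
f(5)+g(6): 11 → l
u(20)+x(23): 43≡17 → r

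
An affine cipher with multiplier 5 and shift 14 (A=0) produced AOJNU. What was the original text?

SAZFW

The inverse of 5 mod 26 is 21, since 5·21=105≡1. Apply D(y)=21·(y−14) mod 26:
A(0): 21·(0−14)=-294≡18 → S
O(14): 21·(14−14)=0 → A
J(9): 21·(9−14)=-105≡25 → Z
N(13): 21·(13−14)=-21≡5 → F
U(20): 21·(20−14)=126≡22 → W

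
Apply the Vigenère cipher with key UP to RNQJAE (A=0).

LCKYUT

Repeat the key across the message: UPUPUP
R(17)+U(20): 37≡11 → L
N(13)+P(15): 28≡2 → C
Q(16)+U(20): 36≡10 → K
J(9)+P(15): 24 → Y
A(0)+U(20): 20 → U
E(4)+P(15): 19 → T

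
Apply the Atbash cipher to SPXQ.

S(18) → H(7)
P(15) → K(10)
X(23) → C(2)
Q(16) → J(9)

HKCJ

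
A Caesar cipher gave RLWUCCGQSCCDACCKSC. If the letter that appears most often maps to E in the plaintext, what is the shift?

The most frequent ciphertext letter is C (appears 7 times).
C is position 2; E is position 4.
Shift = -2≡24.

24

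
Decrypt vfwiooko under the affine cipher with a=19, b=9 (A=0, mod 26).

The inverse of 19 mod 26 is 11, since 19·11=209≡1. Apply D(y)=11·(y−9) mod 26:
v(21): 11·(21−9)=132≡2 → c
f(5): 11·(5−9)=-44≡8 → i
w(22): 11·(22−9)=143≡13 → n
i(8): 11·(8−9)=-11≡15 → p
o(14): 11·(14−9)=55≡3 → d
o(14): 11·(14−9)=55≡3 → d
k(10): 11·(10−9)=11 → l
o(14): 11·(14−9)=55≡3 → d

cinpddld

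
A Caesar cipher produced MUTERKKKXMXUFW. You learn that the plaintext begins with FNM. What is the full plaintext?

FNMXKDDDQFQNYP

From the crib: M(12)−F(5)=7, so the shift is 7.
Subtract 7 from each ciphertext letter:
M(12): 12−7=5 → F
U(20): 20−7=13 → N
T(19): 19−7=12 → M
E(4): 4−7=-3≡23 → X
R(17): 17−7=10 → K
K(10): 10−7=3 → D
K(10): 10−7=3 → D
K(10): 10−7=3 → D
X(23): 23−7=16 → Q
M(12): 12−7=5 → F
X(23): 23−7=16 → Q
U(20): 20−7=13 → N
F(5): 5−7=-2≡24 → Y
W(22): 22−7=15 → P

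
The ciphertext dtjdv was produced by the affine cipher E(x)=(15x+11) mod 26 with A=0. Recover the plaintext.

wemws

The inverse of 15 mod 26 is 7, since 15·7=105≡1. Apply D(y)=7·(y−11) mod 26:
d(3): 7·(3−11)=-56≡22 → w
t(19): 7·(19−11)=56≡4 → e
j(9): 7·(9−11)=-14≡12 → m
d(3): 7·(3−11)=-56≡22 → w
v(21): 7·(21−11)=70≡18 → s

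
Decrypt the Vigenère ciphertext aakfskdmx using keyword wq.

Repeat the key across the ciphertext: wqwqwqwqw
a(0)−w(22): -22≡4 → e
a(0)−q(16): -16≡10 → k
k(10)−w(22): -12≡14 → o
f(5)−q(16): -11≡15 → p
s(18)−w(22): -4≡22 → w
k(10)−q(16): -6≡20 → u
d(3)−w(22): -19≡7 → h
m(12)−q(16): -4≡22 → w
x(23)−w(22): 1 → b

ekopwuhwb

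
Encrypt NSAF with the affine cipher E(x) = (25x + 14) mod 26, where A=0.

BWOJ

N(13): 25·13+14=339≡1 → B
S(18): 25·18+14=464≡22 → W
A(0): 25·0+14=14 → O
F(5): 25·5+14=139≡9 → J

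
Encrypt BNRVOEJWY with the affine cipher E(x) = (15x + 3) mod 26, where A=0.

SQYGFLIVZ

B(1): 15·1+3=18 → S
N(13): 15·13+3=198≡16 → Q
R(17): 15·17+3=258≡24 → Y
V(21): 15·21+3=318≡6 → G
O(14): 15·14+3=213≡5 → F
E(4): 15·4+3=63≡11 → L
J(9): 15·9+3=138≡8 → I
W(22): 15·22+3=333≡21 → V
Y(24): 15·24+3=363≡25 → Z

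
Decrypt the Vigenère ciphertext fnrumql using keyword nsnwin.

sveyedy

Repeat the key across the ciphertext: nsnwinn
f(5)−n(13): -8≡18 → s
n(13)−s(18): -5≡21 → v
r(17)−n(13): 4 → e
u(20)−w(22): -2≡24 → y
m(12)−i(8): 4 → e
q(16)−n(13): 3 → d
l(11)−n(13): -2≡24 → y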